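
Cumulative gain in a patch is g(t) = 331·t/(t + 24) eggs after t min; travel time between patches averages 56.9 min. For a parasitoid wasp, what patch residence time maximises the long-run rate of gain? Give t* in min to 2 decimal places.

By the marginal value theorem, leave when the instantaneous gain rate g'(t) equals the habitat-wide average g(t)/(T + t).
g'(t) = 331·24/(t + 24)². Setting 331·24/(t+24)² = 331t/[(t+24)(56.9+t)] gives 24(56.9+t) = t(t+24), so t² = 24×56.9 = 1366.
t* = √1366 = 36.95 min.

36.95 min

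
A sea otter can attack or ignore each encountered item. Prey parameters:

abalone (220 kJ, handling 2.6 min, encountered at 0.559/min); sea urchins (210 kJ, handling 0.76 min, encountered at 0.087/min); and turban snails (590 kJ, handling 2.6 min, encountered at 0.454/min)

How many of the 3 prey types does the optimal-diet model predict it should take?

E/h in descending order: sea urchins 276, turban snails 227, abalone 84.6 kJ/min. The optimal diet is the largest prefix of this list for which every included type satisfies E_i/h_i > R on the types above it.
Rate on top 1: 17.14. turban snails: 227 > 17.14 → include.
Rate on top 2: 127.4. abalone: 84.6 < 127.4 → exclude; stop.
Optimal diet: sea urchins, turban snails — 2 of 3 types.

2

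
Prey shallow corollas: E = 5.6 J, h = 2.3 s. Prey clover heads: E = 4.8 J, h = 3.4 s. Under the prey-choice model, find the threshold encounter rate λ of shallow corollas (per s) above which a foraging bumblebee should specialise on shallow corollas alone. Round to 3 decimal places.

Drop clover heads once their profitability E₂/h₂ falls below the rate achievable on shallow corollas alone: E₂/h₂ = λE₁/(1 + λh₁).
Solve for λ: λE₁h₂ = E₂(1 + λh₁) → λ(E₁h₂ − E₂h₁) = E₂ → λ = E₂/(E₁h₂ − E₂h₁).
λ = 4.8/(5.6×3.4 − 4.8×2.3) = 4.8/8 = 0.6 per s.

0.600 per s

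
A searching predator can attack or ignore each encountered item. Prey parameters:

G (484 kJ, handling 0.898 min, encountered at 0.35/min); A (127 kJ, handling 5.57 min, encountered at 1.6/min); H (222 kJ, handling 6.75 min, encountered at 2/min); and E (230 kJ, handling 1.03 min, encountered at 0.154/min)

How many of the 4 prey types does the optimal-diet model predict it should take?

2

Rank by E/h (kJ/min): G 539, E 223, H 32.9, A 22.8. Include each in turn until the next type's E/h falls below the running intake rate.
Rate on top 1: 128.9. E: 223 > 128.9 → include.
Rate on top 2: 139.1. H: 32.9 < 139.1 → exclude; stop.
Optimal diet: G, E — 2 of 4 types.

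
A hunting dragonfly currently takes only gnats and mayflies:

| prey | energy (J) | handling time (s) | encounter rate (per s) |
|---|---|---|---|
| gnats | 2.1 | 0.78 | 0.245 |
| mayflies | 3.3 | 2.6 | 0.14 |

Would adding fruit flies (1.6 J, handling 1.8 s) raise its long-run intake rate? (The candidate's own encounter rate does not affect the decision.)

Intake rate on the current diet: R = (0.245×2.1 + 0.14×3.3) / (1 + 0.245×0.78 + 0.14×2.6) = 0.9765/1.555 = 0.6279 J/s.
Profitability of fruit flies: 1.6/1.8 = 0.8889 J/s.
Since 0.8889 > R, including fruit flies increases the long-run rate.

Yes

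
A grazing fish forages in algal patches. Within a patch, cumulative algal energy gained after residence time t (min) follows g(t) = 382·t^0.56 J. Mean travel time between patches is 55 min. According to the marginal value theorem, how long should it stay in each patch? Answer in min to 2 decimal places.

70.00 min

By the marginal value theorem, leave when the instantaneous gain rate g'(t) equals the habitat-wide average g(t)/(T + t).
g'(t) = 0.56·382·t^-0.44. Setting 0.56·382·t^-0.44 = 382·t^0.56/(55+t) gives 0.56(55+t) = t, so 0.44·t = 0.56×55.
t* = 0.56×55/0.44 = 70 min.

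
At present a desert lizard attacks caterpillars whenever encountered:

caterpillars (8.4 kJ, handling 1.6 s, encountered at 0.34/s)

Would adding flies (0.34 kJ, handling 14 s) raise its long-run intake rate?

Intake rate on the current diet: R = (0.34×8.4) / (1 + 0.34×1.6) = 2.856/1.544 = 1.85 kJ/s.
flies: E/h = 0.34/14 = 0.02429 kJ/s.
0.02429 < 1.85, so adding flies would lower the average — exclude it.

No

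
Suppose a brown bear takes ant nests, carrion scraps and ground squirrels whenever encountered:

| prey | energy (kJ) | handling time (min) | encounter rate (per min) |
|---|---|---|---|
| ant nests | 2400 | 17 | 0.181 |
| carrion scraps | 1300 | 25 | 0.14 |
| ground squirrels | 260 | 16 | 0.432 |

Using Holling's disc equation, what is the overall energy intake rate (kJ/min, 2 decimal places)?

Energy encountered per unit search time: 0.181×2400 + 0.14×1300 + 0.432×260 = 728.7 kJ/min.
Handling time per unit search time: 0.181×17 + 0.14×25 + 0.432×16 = 13.49.
Rate = 728.7/(1 + 13.49) = 50.29 kJ/min.

50.29 kJ/min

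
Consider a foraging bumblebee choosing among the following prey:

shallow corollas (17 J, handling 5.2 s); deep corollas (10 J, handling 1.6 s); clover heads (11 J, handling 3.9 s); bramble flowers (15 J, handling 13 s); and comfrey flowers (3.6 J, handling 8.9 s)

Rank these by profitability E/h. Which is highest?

deep corollas

Profitability E/h (J/s): shallow corollas = 17/5.2 = 3.27, deep corollas = 10/1.6 = 6.25, clover heads = 11/3.9 = 2.82, bramble flowers = 15/13 = 1.15, comfrey flowers = 3.6/8.9 = 0.404.
Ranked: deep corollas > shallow corollas > clover heads > bramble flowers > comfrey flowers.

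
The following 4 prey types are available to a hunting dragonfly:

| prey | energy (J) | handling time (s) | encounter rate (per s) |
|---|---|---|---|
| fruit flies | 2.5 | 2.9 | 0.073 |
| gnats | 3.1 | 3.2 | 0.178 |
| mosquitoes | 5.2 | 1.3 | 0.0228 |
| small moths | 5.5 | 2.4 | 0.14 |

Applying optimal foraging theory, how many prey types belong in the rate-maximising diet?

E/h in descending order: mosquitoes 4, small moths 2.29, gnats 0.969, fruit flies 0.862 J/s. The optimal diet is the largest prefix of this list for which every included type satisfies E_i/h_i > R on the types above it.
Rate on top 1: 0.1151. small moths: 2.29 > 0.1151 → include.
Rate on top 2: 0.6507. gnats: 0.969 > 0.6507 → include.
Rate on top 3: 0.7443. fruit flies: 0.862 > 0.7443 → include.
Optimal diet: mosquitoes, small moths, gnats, fruit flies — 4 of 4 types.

4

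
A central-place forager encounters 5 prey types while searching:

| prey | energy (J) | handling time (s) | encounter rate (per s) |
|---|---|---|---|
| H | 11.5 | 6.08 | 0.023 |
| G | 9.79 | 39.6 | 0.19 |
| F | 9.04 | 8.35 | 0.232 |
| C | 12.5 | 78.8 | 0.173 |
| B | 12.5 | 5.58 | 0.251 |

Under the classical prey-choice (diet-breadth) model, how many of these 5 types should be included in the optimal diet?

2

Profitabilities (E/h, J/s): B 2.24, H 1.89, F 1.08, G 0.247, C 0.159. Add prey in this order while the next type's profitability exceeds the intake rate on those already taken.
Rate on top 1: 1.307. H: 1.89 > 1.307 → include.
Rate on top 2: 1.339. F: 1.08 < 1.339 → exclude; stop.
Optimal diet: B, H — 2 of 5 types.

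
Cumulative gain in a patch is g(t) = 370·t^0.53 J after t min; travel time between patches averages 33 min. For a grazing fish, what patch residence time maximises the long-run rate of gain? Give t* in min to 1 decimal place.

37.2 min

Optimal t* satisfies g'(t*) = g(t*)/(T + t*).
g'(t) = 0.53·370·t^-0.47. Setting 0.53·370·t^-0.47 = 370·t^0.53/(33+t) gives 0.53(33+t) = t, so 0.47·t = 0.53×33.
t* = 0.53×33/0.47 = 37.21 min.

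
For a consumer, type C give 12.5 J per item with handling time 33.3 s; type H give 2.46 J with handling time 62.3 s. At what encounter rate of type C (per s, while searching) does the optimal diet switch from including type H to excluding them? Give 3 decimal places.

At the threshold, the rate on type C alone equals the profitability of type H: λ·12.5/(1 + λ·33.3) = 2.46/62.3 = 0.03949.
Rearranging, λ(12.5 − 0.03949×33.3) = 0.03949, so λ = 0.03949/11.19 = 0.00353 per s.

0.004 per s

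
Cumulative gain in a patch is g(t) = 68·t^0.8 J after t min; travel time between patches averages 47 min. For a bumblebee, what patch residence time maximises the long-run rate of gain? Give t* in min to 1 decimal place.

188.0 min

By the marginal value theorem, leave when the instantaneous gain rate g'(t) equals the habitat-wide average g(t)/(T + t).
g'(t) = 0.8·68·t^-0.2. Setting 0.8·68·t^-0.2 = 68·t^0.8/(47+t) gives 0.8(47+t) = t, so 0.20·t = 0.8×47.
t* = 0.8×47/0.20 = 188 min.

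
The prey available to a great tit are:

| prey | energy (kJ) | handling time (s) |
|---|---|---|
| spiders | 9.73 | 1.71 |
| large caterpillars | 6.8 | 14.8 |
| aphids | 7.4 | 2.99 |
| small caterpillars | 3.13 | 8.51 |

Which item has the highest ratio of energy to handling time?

spiders

In descending order of E/h:
spiders: 9.73/1.71 = 5.69 kJ/s
aphids: 7.4/2.99 = 2.47 kJ/s
large caterpillars: 6.8/14.8 = 0.459 kJ/s
small caterpillars: 3.13/8.51 = 0.368 kJ/s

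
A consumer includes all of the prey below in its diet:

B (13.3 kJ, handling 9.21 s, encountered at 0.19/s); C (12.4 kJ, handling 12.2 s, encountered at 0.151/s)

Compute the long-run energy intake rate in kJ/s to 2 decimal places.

Energy encountered per unit search time: 0.19×13.3 + 0.151×12.4 = 4.399 kJ/s.
Handling time per unit search time: 0.19×9.21 + 0.151×12.2 = 3.592.
Rate = 4.399/(1 + 3.592) = 0.958 kJ/s.

0.96 kJ/s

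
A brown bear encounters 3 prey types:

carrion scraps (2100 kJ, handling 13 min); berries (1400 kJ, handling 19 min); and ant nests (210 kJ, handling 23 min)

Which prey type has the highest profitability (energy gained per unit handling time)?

carrion scraps

Profitability E/h (kJ/min): carrion scraps = 2100/13 = 162, berries = 1400/19 = 73.7, ant nests = 210/23 = 9.13.
Ranked: carrion scraps > berries > ant nests.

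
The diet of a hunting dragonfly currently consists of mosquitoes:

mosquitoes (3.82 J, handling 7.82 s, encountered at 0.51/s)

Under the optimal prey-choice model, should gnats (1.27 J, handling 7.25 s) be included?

No

On mosquitoes alone, R = ΣλE/(1+Σλh) = 1.948/4.988 = 0.3906 J/s.
Profitability of gnats: 1.27/7.25 = 0.1752 J/s.
0.1752 < 0.3906, so adding gnats would lower the average — exclude it.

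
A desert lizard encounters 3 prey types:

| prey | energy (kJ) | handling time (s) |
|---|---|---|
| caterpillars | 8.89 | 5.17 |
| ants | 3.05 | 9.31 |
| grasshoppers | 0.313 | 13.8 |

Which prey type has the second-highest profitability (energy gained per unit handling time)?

ants

In descending order of E/h:
caterpillars: 8.89/5.17 = 1.72 kJ/s
ants: 3.05/9.31 = 0.328 kJ/s
grasshoppers: 0.313/13.8 = 0.0227 kJ/s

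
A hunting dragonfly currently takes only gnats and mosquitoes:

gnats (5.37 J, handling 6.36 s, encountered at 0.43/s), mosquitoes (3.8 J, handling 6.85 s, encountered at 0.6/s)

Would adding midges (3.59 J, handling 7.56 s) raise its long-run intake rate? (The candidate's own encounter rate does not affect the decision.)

Intake rate on the current diet: R = (0.43×5.37 + 0.6×3.8) / (1 + 0.43×6.36 + 0.6×6.85) = 4.589/7.845 = 0.585 J/s.
Profitability of midges: 3.59/7.56 = 0.4749 J/s.
Since 0.4749 < R, time spent handling midges is better spent searching.

No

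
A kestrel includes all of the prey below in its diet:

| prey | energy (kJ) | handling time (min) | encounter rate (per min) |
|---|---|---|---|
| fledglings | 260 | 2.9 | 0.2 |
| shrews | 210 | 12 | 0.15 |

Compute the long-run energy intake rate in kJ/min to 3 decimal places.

24.704 kJ/min

R = (0.2×260 + 0.15×210) / (1 + 0.2×2.9 + 0.15×12) = 83.5/3.38 = 24.7 kJ/min.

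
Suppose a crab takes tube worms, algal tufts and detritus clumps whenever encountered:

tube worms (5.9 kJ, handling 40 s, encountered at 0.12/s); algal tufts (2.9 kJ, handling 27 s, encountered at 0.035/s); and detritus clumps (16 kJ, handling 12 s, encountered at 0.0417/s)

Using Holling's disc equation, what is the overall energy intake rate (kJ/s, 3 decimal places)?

Energy encountered per unit search time: 0.12×5.9 + 0.035×2.9 + 0.0417×16 = 1.477 kJ/s.
Handling time per unit search time: 0.12×40 + 0.035×27 + 0.0417×12 = 6.245.
Rate = 1.477/(1 + 6.245) = 0.2038 kJ/s.

0.204 kJ/s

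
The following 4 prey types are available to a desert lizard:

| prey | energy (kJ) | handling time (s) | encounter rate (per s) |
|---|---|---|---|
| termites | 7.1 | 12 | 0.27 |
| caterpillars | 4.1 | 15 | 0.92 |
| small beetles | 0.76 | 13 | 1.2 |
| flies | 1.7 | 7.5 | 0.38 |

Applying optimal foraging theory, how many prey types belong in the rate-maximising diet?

Rank by E/h (kJ/s): termites 0.592, caterpillars 0.273, flies 0.227, small beetles 0.0585. Include each in turn until the next type's E/h falls below the running intake rate.
Rate on top 1: 0.4521. caterpillars: 0.273 < 0.4521 → exclude; stop.
Optimal diet: termites — 1 of 4 types.

1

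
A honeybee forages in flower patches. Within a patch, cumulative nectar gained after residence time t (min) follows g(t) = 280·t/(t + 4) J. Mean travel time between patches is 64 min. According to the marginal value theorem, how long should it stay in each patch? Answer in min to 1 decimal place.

16.0 min

Optimal t* satisfies g'(t*) = g(t*)/(T + t*).
g'(t) = 280·4/(t + 4)². Setting 280·4/(t+4)² = 280t/[(t+4)(64+t)] gives 4(64+t) = t(t+4), so t² = 4×64 = 256.
t* = √256 = 16 min.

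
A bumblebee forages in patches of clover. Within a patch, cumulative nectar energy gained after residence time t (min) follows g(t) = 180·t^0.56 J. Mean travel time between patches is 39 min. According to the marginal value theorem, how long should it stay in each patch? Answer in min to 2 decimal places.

Optimal t* satisfies g'(t*) = g(t*)/(T + t*).
g'(t) = 0.56·180·t^-0.44. Setting 0.56·180·t^-0.44 = 180·t^0.56/(39+t) gives 0.56(39+t) = t, so 0.44·t = 0.56×39.
t* = 0.56×39/0.44 = 49.64 min.

49.64 min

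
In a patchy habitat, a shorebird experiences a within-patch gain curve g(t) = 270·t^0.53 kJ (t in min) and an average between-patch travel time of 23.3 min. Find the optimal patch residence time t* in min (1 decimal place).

Optimal t* satisfies g'(t*) = g(t*)/(T + t*).
g'(t) = 0.53·270·t^-0.47. Setting 0.53·270·t^-0.47 = 270·t^0.53/(23.3+t) gives 0.53(23.3+t) = t, so 0.47·t = 0.53×23.3.
t* = 0.53×23.3/0.47 = 26.27 min.

26.3 min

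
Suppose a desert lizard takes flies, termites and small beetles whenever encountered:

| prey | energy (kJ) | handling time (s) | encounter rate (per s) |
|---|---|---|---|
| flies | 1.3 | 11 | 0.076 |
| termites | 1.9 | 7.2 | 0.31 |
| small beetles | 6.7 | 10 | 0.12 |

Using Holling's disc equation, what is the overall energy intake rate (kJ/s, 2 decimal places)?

0.28 kJ/s

R = (0.076×1.3 + 0.31×1.9 + 0.12×6.7) / (1 + 0.076×11 + 0.31×7.2 + 0.12×10) = 1.492/5.268 = 0.2832 kJ/s.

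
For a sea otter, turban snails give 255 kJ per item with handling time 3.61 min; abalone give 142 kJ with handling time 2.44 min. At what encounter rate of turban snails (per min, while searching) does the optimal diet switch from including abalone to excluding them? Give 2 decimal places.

Drop abalone once their profitability E₂/h₂ falls below the rate achievable on turban snails alone: E₂/h₂ = λE₁/(1 + λh₁).
Solve for λ: λE₁h₂ = E₂(1 + λh₁) → λ(E₁h₂ − E₂h₁) = E₂ → λ = E₂/(E₁h₂ − E₂h₁).
λ = 142/(255×2.44 − 142×3.61) = 142/109.6 = 1.296 per min.

1.30 per min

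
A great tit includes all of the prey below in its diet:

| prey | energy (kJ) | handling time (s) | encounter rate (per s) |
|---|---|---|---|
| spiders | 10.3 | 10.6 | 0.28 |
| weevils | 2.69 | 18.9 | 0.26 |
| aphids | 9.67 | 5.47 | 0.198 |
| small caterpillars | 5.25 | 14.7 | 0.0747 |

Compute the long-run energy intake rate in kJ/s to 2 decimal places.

R = Σλ_iE_i / (1 + Σλ_ih_i)
Numerator: 0.28×10.3 + 0.26×2.69 + 0.198×9.67 + 0.0747×5.25 = 5.89
Denominator: 1 + 0.28×10.6 + 0.26×18.9 + 0.198×5.47 + 0.0747×14.7 = 11.06
R = 5.89/11.06 = 0.5324 kJ/s

0.53 kJ/s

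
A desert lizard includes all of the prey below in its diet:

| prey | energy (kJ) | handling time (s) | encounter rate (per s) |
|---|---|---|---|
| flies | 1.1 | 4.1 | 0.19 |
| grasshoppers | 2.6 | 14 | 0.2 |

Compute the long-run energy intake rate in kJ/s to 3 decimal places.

0.159 kJ/s

R = (0.19×1.1 + 0.2×2.6) / (1 + 0.19×4.1 + 0.2×14) = 0.729/4.579 = 0.1592 kJ/s.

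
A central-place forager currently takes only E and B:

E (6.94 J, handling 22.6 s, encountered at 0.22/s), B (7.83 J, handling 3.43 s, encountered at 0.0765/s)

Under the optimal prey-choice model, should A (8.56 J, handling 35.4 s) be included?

No

On E and B alone, R = ΣλE/(1+Σλh) = 2.126/6.234 = 0.341 J/s.
A: E/h = 8.56/35.4 = 0.2418 J/s.
0.2418 < 0.341, so adding A would lower the average — exclude it.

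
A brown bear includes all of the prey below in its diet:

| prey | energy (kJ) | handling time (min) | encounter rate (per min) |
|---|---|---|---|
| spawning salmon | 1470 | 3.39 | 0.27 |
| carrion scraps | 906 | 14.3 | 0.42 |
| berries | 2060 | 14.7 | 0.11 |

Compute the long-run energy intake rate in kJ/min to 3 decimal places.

105.262 kJ/min

R = (0.27×1470 + 0.42×906 + 0.11×2060) / (1 + 0.27×3.39 + 0.42×14.3 + 0.11×14.7) = 1004/9.538 = 105.3 kJ/min.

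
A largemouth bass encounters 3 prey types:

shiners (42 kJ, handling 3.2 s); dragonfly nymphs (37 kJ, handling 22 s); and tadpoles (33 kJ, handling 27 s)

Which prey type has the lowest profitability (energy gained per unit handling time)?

tadpoles

Profitability E/h (kJ/s): shiners = 42/3.2 = 13.1, dragonfly nymphs = 37/22 = 1.68, tadpoles = 33/27 = 1.22.
Ranked: shiners > dragonfly nymphs > tadpoles.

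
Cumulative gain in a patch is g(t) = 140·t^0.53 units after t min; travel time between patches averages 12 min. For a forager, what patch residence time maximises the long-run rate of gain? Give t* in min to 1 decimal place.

13.5 min

Maximise g(t)/(T+t): set derivative to zero → g'(t)(T+t) = g(t).
g'(t) = 0.53·140·t^-0.47. Setting 0.53·140·t^-0.47 = 140·t^0.53/(12+t) gives 0.53(12+t) = t, so 0.47·t = 0.53×12.
t* = 0.53×12/0.47 = 13.53 min.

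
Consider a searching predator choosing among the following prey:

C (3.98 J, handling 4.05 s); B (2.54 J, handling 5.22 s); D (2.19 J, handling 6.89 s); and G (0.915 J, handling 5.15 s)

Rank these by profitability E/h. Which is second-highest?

B

In descending order of E/h:
C: 3.98/4.05 = 0.983 J/s
B: 2.54/5.22 = 0.487 J/s
D: 2.19/6.89 = 0.318 J/s
G: 0.915/5.15 = 0.178 J/s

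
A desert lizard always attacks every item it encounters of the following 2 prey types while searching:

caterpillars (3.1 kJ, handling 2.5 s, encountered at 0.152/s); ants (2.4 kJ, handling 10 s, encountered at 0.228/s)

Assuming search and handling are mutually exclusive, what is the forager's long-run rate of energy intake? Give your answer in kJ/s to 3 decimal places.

R = (0.152×3.1 + 0.228×2.4) / (1 + 0.152×2.5 + 0.228×10) = 1.018/3.66 = 0.2783 kJ/s.

0.278 kJ/s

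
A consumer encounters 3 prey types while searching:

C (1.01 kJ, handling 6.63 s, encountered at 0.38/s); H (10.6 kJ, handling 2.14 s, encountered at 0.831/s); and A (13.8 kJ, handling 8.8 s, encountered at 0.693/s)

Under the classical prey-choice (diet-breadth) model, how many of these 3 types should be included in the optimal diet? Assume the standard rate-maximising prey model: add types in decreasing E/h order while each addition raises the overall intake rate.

E/h in descending order: H 4.95, A 1.57, C 0.152 kJ/s. The optimal diet is the largest prefix of this list for which every included type satisfies E_i/h_i > R on the types above it.
Rate on top 1: 3.17. A: 1.57 < 3.17 → exclude; stop.
Optimal diet: H — 1 of 3 types.

1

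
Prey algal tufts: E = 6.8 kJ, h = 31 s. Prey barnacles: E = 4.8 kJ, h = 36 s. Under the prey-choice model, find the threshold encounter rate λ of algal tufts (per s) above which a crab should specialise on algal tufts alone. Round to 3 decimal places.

0.050 per s

The zero-one rule: include barnacles iff E₂/h₂ > λE₁/(1+λh₁). Equality gives the switch point.
λE₁h₂ = E₂ + λE₂h₁ ⇒ λ = E₂/(E₁h₂ − E₂h₁) = 4.8/(244.8 − 148.8) = 0.05 per s.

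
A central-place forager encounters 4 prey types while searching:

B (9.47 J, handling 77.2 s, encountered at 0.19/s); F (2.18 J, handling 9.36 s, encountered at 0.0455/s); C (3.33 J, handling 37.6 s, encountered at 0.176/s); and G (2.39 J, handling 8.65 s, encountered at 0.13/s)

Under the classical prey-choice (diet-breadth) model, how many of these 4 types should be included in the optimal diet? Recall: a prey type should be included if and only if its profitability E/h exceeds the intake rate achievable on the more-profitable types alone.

Profitabilities (E/h, J/s): G 0.276, F 0.233, B 0.123, C 0.0886. Add prey in this order while the next type's profitability exceeds the intake rate on those already taken.
Rate on top 1: 0.1462. F: 0.233 > 0.1462 → include.
Rate on top 2: 0.1607. B: 0.123 < 0.1607 → exclude; stop.
Optimal diet: G, F — 2 of 4 types.

2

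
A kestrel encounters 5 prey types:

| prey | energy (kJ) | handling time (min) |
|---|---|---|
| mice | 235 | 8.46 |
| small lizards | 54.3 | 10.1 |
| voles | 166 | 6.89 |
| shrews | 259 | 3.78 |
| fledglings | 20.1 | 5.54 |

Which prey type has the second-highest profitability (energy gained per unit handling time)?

mice

Profitability E/h (kJ/min): mice = 235/8.46 = 27.8, small lizards = 54.3/10.1 = 5.38, voles = 166/6.89 = 24.1, shrews = 259/3.78 = 68.5, fledglings = 20.1/5.54 = 3.63.
Ranked: shrews > mice > voles > small lizards > fledglings.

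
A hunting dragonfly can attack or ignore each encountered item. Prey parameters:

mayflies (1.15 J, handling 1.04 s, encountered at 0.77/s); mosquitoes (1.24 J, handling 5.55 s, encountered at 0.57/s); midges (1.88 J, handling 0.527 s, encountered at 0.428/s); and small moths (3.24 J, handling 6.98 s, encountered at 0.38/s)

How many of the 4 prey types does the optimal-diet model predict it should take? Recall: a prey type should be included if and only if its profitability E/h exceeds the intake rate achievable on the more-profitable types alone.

Profitabilities (E/h, J/s): midges 3.57, mayflies 1.11, small moths 0.464, mosquitoes 0.223. Add prey in this order while the next type's profitability exceeds the intake rate on those already taken.
Rate on top 1: 0.6566. mayflies: 1.11 > 0.6566 → include.
Rate on top 2: 0.8341. small moths: 0.464 < 0.8341 → exclude; stop.
Optimal diet: midges, mayflies — 2 of 4 types.

2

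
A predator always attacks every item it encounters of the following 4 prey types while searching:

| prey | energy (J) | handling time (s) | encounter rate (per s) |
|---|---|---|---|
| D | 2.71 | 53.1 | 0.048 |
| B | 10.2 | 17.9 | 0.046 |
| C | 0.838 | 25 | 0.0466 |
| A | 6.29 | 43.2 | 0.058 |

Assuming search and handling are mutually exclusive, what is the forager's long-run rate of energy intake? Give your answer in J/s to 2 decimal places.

Energy encountered per unit search time: 0.048×2.71 + 0.046×10.2 + 0.0466×0.838 + 0.058×6.29 = 1.003 J/s.
Handling time per unit search time: 0.048×53.1 + 0.046×17.9 + 0.0466×25 + 0.058×43.2 = 7.043.
Rate = 1.003/(1 + 7.043) = 0.1247 J/s.

0.12 J/s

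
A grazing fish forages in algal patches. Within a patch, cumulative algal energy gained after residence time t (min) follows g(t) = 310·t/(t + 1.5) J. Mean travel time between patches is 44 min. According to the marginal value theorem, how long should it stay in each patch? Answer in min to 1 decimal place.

By the marginal value theorem, leave when the instantaneous gain rate g'(t) equals the habitat-wide average g(t)/(T + t).
g'(t) = 310·1.5/(t + 1.5)². Setting 310·1.5/(t+1.5)² = 310t/[(t+1.5)(44+t)] gives 1.5(44+t) = t(t+1.5), so t² = 1.5×44 = 66.
t* = √66 = 8.124 min.

8.1 min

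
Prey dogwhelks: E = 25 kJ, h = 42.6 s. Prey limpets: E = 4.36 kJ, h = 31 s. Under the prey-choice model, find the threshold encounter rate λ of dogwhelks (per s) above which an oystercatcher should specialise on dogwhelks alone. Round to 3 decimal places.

0.007 per s

The zero-one rule: include limpets iff E₂/h₂ > λE₁/(1+λh₁). Equality gives the switch point.
λE₁h₂ = E₂ + λE₂h₁ ⇒ λ = E₂/(E₁h₂ − E₂h₁) = 4.36/(775 − 185.7) = 0.007399 per s.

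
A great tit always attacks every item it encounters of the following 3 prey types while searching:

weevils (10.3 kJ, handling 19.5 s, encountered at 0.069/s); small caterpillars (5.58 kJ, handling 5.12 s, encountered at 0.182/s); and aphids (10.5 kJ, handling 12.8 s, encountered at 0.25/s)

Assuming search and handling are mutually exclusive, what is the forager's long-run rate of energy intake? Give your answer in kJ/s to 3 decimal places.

R = (0.069×10.3 + 0.182×5.58 + 0.25×10.5) / (1 + 0.069×19.5 + 0.182×5.12 + 0.25×12.8) = 4.351/6.477 = 0.6718 kJ/s.

0.672 kJ/s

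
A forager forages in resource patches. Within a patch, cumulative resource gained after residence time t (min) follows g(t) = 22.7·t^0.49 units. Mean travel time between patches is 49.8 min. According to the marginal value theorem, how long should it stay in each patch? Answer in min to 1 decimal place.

Maximise g(t)/(T+t): set derivative to zero → g'(t)(T+t) = g(t).
g'(t) = 0.49·22.7·t^-0.51. Setting 0.49·22.7·t^-0.51 = 22.7·t^0.49/(49.8+t) gives 0.49(49.8+t) = t, so 0.51·t = 0.49×49.8.
t* = 0.49×49.8/0.51 = 47.85 min.

47.8 min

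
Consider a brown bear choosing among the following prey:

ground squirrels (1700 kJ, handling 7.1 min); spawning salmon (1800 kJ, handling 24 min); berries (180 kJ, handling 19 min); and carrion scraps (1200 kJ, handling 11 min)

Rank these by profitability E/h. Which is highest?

ground squirrels

In descending order of E/h:
ground squirrels: 1700/7.1 = 239 kJ/min
carrion scraps: 1200/11 = 109 kJ/min
spawning salmon: 1800/24 = 75 kJ/min
berries: 180/19 = 9.47 kJ/min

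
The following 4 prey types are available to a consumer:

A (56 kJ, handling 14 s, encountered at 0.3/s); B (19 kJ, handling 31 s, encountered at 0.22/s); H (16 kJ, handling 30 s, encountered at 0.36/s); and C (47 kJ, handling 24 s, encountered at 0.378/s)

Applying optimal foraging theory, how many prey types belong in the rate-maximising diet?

1

Profitabilities (E/h, kJ/s): A 4, C 1.96, B 0.613, H 0.533. Add prey in this order while the next type's profitability exceeds the intake rate on those already taken.
Rate on top 1: 3.231. C: 1.96 < 3.231 → exclude; stop.
Optimal diet: A — 1 of 4 types.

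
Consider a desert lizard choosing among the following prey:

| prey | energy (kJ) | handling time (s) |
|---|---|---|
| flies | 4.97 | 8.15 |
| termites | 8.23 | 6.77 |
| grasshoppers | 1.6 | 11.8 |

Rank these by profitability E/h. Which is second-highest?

flies

Profitability E/h (kJ/s): flies = 4.97/8.15 = 0.61, termites = 8.23/6.77 = 1.22, grasshoppers = 1.6/11.8 = 0.136.
Ranked: termites > flies > grasshoppers.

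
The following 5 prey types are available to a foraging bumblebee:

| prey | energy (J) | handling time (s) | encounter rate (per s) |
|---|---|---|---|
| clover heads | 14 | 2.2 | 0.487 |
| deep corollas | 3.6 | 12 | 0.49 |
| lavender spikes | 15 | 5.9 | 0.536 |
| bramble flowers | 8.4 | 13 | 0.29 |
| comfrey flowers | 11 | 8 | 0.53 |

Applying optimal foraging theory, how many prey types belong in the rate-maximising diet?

Profitabilities (E/h, J/s): clover heads 6.36, lavender spikes 2.54, comfrey flowers 1.38, bramble flowers 0.646, deep corollas 0.3. Add prey in this order while the next type's profitability exceeds the intake rate on those already taken.
Rate on top 1: 3.291. lavender spikes: 2.54 < 3.291 → exclude; stop.
Optimal diet: clover heads — 1 of 5 types.

1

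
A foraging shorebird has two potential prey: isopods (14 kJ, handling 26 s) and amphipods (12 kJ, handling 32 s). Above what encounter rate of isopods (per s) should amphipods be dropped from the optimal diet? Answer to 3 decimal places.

The zero-one rule: include amphipods iff E₂/h₂ > λE₁/(1+λh₁). Equality gives the switch point.
λE₁h₂ = E₂ + λE₂h₁ ⇒ λ = E₂/(E₁h₂ − E₂h₁) = 12/(448 − 312) = 0.08824 per s.

0.088 per s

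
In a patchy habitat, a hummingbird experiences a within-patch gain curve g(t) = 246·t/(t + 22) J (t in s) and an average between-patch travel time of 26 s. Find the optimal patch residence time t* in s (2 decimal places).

23.92 s

Optimal t* satisfies g'(t*) = g(t*)/(T + t*).
g'(t) = 246·22/(t + 22)². Setting 246·22/(t+22)² = 246t/[(t+22)(26+t)] gives 22(26+t) = t(t+22), so t² = 22×26 = 572.
t* = √572 = 23.92 s.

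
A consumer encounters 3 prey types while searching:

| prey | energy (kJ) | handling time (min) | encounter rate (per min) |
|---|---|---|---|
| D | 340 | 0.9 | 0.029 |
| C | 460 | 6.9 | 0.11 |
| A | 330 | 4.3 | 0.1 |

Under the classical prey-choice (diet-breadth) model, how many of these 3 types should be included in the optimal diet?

3

Profitabilities (E/h, kJ/min): D 378, A 76.7, C 66.7. Add prey in this order while the next type's profitability exceeds the intake rate on those already taken.
Rate on top 1: 9.609. A: 76.7 > 9.609 → include.
Rate on top 2: 29.43. C: 66.7 > 29.43 → include.
Optimal diet: D, A, C — 3 of 3 types.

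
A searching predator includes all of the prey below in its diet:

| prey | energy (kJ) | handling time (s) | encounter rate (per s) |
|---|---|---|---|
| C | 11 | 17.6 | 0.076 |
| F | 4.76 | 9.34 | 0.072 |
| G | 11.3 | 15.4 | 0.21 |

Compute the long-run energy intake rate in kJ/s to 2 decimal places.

0.57 kJ/s

R = (0.076×11 + 0.072×4.76 + 0.21×11.3) / (1 + 0.076×17.6 + 0.072×9.34 + 0.21×15.4) = 3.552/6.244 = 0.5688 kJ/s.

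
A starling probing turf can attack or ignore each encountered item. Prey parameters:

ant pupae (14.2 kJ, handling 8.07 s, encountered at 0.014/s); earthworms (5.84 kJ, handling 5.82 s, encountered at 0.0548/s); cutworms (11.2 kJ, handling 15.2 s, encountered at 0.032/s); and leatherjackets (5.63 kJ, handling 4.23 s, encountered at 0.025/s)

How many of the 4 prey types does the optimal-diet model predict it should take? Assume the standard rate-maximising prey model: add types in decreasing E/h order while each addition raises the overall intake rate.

4

Profitabilities (E/h, kJ/s): ant pupae 1.76, leatherjackets 1.33, earthworms 1, cutworms 0.737. Add prey in this order while the next type's profitability exceeds the intake rate on those already taken.
Rate on top 1: 0.1786. leatherjackets: 1.33 > 0.1786 → include.
Rate on top 2: 0.2786. earthworms: 1 > 0.2786 → include.
Rate on top 3: 0.429. cutworms: 0.737 > 0.429 → include.
Optimal diet: ant pupae, leatherjackets, earthworms, cutworms — 4 of 4 types.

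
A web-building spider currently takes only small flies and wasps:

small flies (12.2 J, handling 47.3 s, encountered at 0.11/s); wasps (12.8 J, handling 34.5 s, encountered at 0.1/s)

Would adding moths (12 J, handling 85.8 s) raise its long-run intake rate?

On small flies and wasps alone, R = ΣλE/(1+Σλh) = 2.622/9.653 = 0.2716 J/s.
Profitability of moths: 12/85.8 = 0.1399 J/s.
Since 0.1399 < R, time spent handling moths is better spent searching.

No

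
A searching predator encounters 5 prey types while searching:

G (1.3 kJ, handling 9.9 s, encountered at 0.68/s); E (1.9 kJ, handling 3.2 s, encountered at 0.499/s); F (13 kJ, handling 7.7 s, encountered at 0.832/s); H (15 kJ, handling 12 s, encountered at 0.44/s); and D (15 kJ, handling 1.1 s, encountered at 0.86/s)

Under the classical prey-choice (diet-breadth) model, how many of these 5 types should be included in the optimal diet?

1

E/h in descending order: D 13.6, F 1.69, H 1.25, E 0.594, G 0.131 kJ/s. The optimal diet is the largest prefix of this list for which every included type satisfies E_i/h_i > R on the types above it.
Rate on top 1: 6.629. F: 1.69 < 6.629 → exclude; stop.
Optimal diet: D — 1 of 5 types.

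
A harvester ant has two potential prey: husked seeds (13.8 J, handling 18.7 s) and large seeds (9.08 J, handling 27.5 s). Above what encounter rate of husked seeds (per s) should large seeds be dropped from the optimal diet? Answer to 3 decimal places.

0.043 per s

The zero-one rule: include large seeds iff E₂/h₂ > λE₁/(1+λh₁). Equality gives the switch point.
λE₁h₂ = E₂ + λE₂h₁ ⇒ λ = E₂/(E₁h₂ − E₂h₁) = 9.08/(379.5 − 169.8) = 0.0433 per s.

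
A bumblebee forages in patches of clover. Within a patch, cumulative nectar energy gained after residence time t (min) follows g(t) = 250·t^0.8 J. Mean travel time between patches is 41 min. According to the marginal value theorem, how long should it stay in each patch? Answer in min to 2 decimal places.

Optimal t* satisfies g'(t*) = g(t*)/(T + t*).
g'(t) = 0.8·250·t^-0.2. Setting 0.8·250·t^-0.2 = 250·t^0.8/(41+t) gives 0.8(41+t) = t, so 0.20·t = 0.8×41.
t* = 0.8×41/0.20 = 164 min.

164.00 min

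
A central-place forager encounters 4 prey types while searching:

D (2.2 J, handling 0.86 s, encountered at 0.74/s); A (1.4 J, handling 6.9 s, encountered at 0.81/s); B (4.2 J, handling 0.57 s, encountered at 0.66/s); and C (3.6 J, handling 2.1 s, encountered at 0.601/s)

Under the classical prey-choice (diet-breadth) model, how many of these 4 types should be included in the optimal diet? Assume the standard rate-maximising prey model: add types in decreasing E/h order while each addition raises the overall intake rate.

2

Profitabilities (E/h, J/s): B 7.37, D 2.56, C 1.71, A 0.203. Add prey in this order while the next type's profitability exceeds the intake rate on those already taken.
Rate on top 1: 2.014. D: 2.56 > 2.014 → include.
Rate on top 2: 2.186. C: 1.71 < 2.186 → exclude; stop.
Optimal diet: B, D — 2 of 4 types.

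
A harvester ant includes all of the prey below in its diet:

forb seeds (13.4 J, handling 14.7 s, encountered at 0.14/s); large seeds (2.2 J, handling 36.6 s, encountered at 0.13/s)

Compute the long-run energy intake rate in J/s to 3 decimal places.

0.277 J/s

R = Σλ_iE_i / (1 + Σλ_ih_i)
Numerator: 0.14×13.4 + 0.13×2.2 = 2.162
Denominator: 1 + 0.14×14.7 + 0.13×36.6 = 7.816
R = 2.162/7.816 = 0.2766 J/s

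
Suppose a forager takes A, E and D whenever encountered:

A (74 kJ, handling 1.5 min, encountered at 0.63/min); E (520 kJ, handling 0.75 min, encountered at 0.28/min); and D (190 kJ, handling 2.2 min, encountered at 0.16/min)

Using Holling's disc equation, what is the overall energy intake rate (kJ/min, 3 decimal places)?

88.799 kJ/min

Energy encountered per unit search time: 0.63×74 + 0.28×520 + 0.16×190 = 222.6 kJ/min.
Handling time per unit search time: 0.63×1.5 + 0.28×0.75 + 0.16×2.2 = 1.507.
Rate = 222.6/(1 + 1.507) = 88.8 kJ/min.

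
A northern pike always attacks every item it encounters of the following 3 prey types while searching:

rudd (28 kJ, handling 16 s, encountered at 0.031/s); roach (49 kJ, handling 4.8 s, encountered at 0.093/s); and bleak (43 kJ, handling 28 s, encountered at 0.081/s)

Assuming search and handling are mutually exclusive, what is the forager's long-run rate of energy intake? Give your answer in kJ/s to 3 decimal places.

R = Σλ_iE_i / (1 + Σλ_ih_i)
Numerator: 0.031×28 + 0.093×49 + 0.081×43 = 8.908
Denominator: 1 + 0.031×16 + 0.093×4.8 + 0.081×28 = 4.21
R = 8.908/4.21 = 2.116 kJ/s

2.116 kJ/s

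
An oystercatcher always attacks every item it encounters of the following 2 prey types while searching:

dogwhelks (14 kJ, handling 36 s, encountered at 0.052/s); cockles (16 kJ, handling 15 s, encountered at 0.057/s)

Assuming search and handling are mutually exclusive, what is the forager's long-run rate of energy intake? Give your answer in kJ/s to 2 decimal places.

0.44 kJ/s

R = (0.052×14 + 0.057×16) / (1 + 0.052×36 + 0.057×15) = 1.64/3.727 = 0.44 kJ/s.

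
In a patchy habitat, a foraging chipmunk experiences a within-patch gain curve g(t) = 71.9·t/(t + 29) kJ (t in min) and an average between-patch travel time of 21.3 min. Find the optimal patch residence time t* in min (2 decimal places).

24.85 min

Maximise g(t)/(T+t): set derivative to zero → g'(t)(T+t) = g(t).
g'(t) = 71.9·29/(t + 29)². Setting 71.9·29/(t+29)² = 71.9t/[(t+29)(21.3+t)] gives 29(21.3+t) = t(t+29), so t² = 29×21.3 = 617.7.
t* = √617.7 = 24.85 min.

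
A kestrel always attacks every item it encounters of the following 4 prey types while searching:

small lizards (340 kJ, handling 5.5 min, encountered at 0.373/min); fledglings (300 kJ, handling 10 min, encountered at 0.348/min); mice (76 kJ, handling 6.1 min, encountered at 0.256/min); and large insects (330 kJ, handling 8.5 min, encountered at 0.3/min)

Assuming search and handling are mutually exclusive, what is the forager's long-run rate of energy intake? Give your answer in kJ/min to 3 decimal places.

32.855 kJ/min

R = (0.373×340 + 0.348×300 + 0.256×76 + 0.3×330) / (1 + 0.373×5.5 + 0.348×10 + 0.256×6.1 + 0.3×8.5) = 349.7/10.64 = 32.85 kJ/min.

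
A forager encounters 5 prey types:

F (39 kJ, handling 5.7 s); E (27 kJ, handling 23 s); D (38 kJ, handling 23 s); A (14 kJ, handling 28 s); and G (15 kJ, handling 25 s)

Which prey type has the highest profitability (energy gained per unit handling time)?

In descending order of E/h:
F: 39/5.7 = 6.84 kJ/s
D: 38/23 = 1.65 kJ/s
E: 27/23 = 1.17 kJ/s
G: 15/25 = 0.6 kJ/s
A: 14/28 = 0.5 kJ/s

F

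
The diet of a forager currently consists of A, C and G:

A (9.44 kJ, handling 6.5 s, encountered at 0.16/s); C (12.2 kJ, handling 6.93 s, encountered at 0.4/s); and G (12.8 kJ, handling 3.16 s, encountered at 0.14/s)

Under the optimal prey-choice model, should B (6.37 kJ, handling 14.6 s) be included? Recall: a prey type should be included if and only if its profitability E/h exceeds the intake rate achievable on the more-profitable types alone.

Intake rate on the current diet: R = (0.16×9.44 + 0.4×12.2 + 0.14×12.8) / (1 + 0.16×6.5 + 0.4×6.93 + 0.14×3.16) = 8.182/5.254 = 1.557 kJ/s.
Profitability of B: 6.37/14.6 = 0.4363 kJ/s.
0.4363 < 1.557, so adding B would lower the average — exclude it.

No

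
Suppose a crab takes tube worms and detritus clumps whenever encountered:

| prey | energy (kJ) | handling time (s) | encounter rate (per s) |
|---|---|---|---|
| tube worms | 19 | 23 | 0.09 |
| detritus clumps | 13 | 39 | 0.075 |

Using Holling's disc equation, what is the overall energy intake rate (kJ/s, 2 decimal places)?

R = (0.09×19 + 0.075×13) / (1 + 0.09×23 + 0.075×39) = 2.685/5.995 = 0.4479 kJ/s.

0.45 kJ/s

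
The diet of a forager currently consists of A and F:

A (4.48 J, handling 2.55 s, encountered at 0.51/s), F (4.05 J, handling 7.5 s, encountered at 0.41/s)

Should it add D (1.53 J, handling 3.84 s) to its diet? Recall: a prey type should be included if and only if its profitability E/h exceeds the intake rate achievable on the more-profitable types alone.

No

Current rate: (0.51×4.48 + 0.41×4.05)/(1 + 0.51×2.55 + 0.41×7.5) = 0.7339 J/s.
Profitability of D: 1.53/3.84 = 0.3984 J/s.
Since 0.3984 < R, time spent handling D is better spent searching.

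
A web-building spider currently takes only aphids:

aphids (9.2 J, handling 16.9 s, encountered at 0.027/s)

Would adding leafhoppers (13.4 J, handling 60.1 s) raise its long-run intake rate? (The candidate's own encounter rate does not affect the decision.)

Yes

Current rate: (0.027×9.2)/(1 + 0.027×16.9) = 0.1706 J/s.
leafhoppers: E/h = 13.4/60.1 = 0.223 J/s.
Since 0.223 > R, including leafhoppers increases the long-run rate.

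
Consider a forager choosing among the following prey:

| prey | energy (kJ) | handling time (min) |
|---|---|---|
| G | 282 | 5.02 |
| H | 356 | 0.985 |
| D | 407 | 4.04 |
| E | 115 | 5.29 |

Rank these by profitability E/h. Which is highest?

H

Profitability E/h (kJ/min): G = 282/5.02 = 56.2, H = 356/0.985 = 361, D = 407/4.04 = 101, E = 115/5.29 = 21.7.
Ranked: H > D > G > E.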